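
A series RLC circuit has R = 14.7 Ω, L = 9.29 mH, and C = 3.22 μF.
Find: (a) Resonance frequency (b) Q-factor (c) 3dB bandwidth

Step 1 — Resonance condition Im(Z)=0 gives ω₀ = 1/√(LC).
Step 2 — ω₀ = 1/√(0.00929·3.22e-06) = 5782 rad/s.
Step 3 — f₀ = ω₀/(2π) = 920.2 Hz.
Step 4 — Series Q: Q = ω₀L/R = 5782·0.00929/14.7 = 3.654.
Step 5 — 3dB bandwidth: Δω = ω₀/Q = 1582 rad/s; BW = Δω/(2π) = 251.8 Hz.

(a) f₀ = 920.2 Hz  (b) Q = 3.654  (c) BW = 251.8 Hz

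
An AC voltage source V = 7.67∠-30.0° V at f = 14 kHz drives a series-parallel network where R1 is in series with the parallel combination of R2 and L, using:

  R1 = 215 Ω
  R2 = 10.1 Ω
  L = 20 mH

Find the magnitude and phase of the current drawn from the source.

Step 1 — Angular frequency: ω = 2π·f = 2π·1.4e+04 = 8.796e+04 rad/s.
Step 2 — Component impedances:
  R1: Z = R = 215 Ω
  R2: Z = R = 10.1 Ω
  L: Z = jωL = j·8.796e+04·0.02 = 0 + j1759 Ω
Step 3 — Parallel branch: R2 || L = 1/(1/R2 + 1/L) = 10.1 + j0.05798 Ω.
Step 4 — Series with R1: Z_total = R1 + (R2 || L) = 225.1 + j0.05798 Ω = 225.1∠0.0° Ω.
Step 5 — Source phasor: V = 7.67∠-30.0° V = 6.642 - j3.835 V.
Step 6 — Ohm's law: I = V / Z_total = (6.642 - j3.835) / (225.1 + j0.05798) = 0.0295 - j0.01704 A.
Step 7 — Convert to polar: |I| = 0.03407 A, ∠I = -30.0°.

I = 0.03407∠-30.0° A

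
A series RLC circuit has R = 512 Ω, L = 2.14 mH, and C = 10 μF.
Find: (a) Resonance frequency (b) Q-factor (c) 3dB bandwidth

Step 1 — Resonance: ω₀ = 1/√(LC) = 1/√(0.00214·1e-05) = 6836 rad/s.
Step 2 — f₀ = ω₀/(2π) = 1088 Hz.
Step 3 — Series Q: Q = ω₀L/R = 6836·0.00214/512 = 0.02857.
Step 4 — Bandwidth: Δω = ω₀/Q = 2.393e+05 rad/s; BW = Δω/(2π) = 3.808e+04 Hz.

(a) f₀ = 1088 Hz  (b) Q = 0.02857  (c) BW = 3.808e+04 Hz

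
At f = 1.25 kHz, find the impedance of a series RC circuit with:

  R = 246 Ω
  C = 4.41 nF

Step 1 — Angular frequency: ω = 2π·f = 2π·1250 = 7854 rad/s.
Step 2 — Component impedances:
  R: Z = R = 246 Ω
  C: Z = 1/(jωC) = -j/(ω·C) = 0 - j2.887e+04 Ω
Step 3 — Series combination: Z_total = R + C = 246 - j2.887e+04 Ω = 2.887e+04∠-89.5° Ω.

Z = 246 - j2.887e+04 Ω = 2.887e+04∠-89.5° Ω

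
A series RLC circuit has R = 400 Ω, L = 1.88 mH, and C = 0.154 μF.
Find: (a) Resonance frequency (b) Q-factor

Step 1 — Resonance condition Im(Z)=0 gives ω₀ = 1/√(LC).
Step 2 — ω₀ = 1/√(0.00188·1.54e-07) = 5.877e+04 rad/s.
Step 3 — f₀ = ω₀/(2π) = 9354 Hz.
Step 4 — Series Q: Q = ω₀L/R = 5.877e+04·0.00188/400 = 0.2762.

(a) f₀ = 9354 Hz  (b) Q = 0.2762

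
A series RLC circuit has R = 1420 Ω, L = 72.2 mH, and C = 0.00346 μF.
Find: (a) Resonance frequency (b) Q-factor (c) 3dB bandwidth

Step 1 — Resonance: ω₀ = 1/√(LC) = 1/√(0.0722·3.46e-09) = 6.327e+04 rad/s.
Step 2 — f₀ = ω₀/(2π) = 1.007e+04 Hz.
Step 3 — Series Q: Q = ω₀L/R = 6.327e+04·0.0722/1420 = 3.217.
Step 4 — Bandwidth: Δω = ω₀/Q = 1.967e+04 rad/s; BW = Δω/(2π) = 3130 Hz.

(a) f₀ = 1.007e+04 Hz  (b) Q = 3.217  (c) BW = 3130 Hz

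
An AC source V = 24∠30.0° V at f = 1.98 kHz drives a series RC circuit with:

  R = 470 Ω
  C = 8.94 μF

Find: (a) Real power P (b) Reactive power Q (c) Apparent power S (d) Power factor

Step 1 — Angular frequency: ω = 2π·f = 2π·1980 = 1.244e+04 rad/s.
Step 2 — Component impedances:
  R: Z = R = 470 Ω
  C: Z = 1/(jωC) = -j/(ω·C) = 0 - j8.991 Ω
Step 3 — Series combination: Z_total = R + C = 470 - j8.991 Ω = 470.1∠-1.1° Ω.
Step 4 — Source phasor: V = 24∠30.0° V = 20.78 + j12 V.
Step 5 — Current: I = V / Z = 0.04372 + j0.02637 A = 0.05105∠31.1° A.
Step 6 — Complex power: S = V·I* = 1.225 - j0.02344 VA.
Step 7 — Real power: P = Re(S) = 1.225 W.
Step 8 — Reactive power: Q = Im(S) = -0.02344 VAR.
Step 9 — Apparent power: |S| = 1.225 VA.
Step 10 — Power factor: PF = P/|S| = 0.9998 (leading).

(a) P = 1.225 W  (b) Q = -0.02344 VAR  (c) S = 1.225 VA  (d) PF = 0.9998 (leading)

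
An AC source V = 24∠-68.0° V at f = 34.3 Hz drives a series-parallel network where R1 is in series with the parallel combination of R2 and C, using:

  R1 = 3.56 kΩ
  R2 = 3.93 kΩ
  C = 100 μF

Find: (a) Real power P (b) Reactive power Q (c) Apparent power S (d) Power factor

Step 1 — Angular frequency: ω = 2π·f = 2π·34.3 = 215.5 rad/s.
Step 2 — Component impedances:
  R1: Z = R = 3560 Ω
  R2: Z = R = 3930 Ω
  C: Z = 1/(jωC) = -j/(ω·C) = 0 - j46.4 Ω
Step 3 — Parallel branch: R2 || C = 1/(1/R2 + 1/C) = 0.5478 - j46.39 Ω.
Step 4 — Series with R1: Z_total = R1 + (R2 || C) = 3561 - j46.39 Ω = 3561∠-0.7° Ω.
Step 5 — Source phasor: V = 24∠-68.0° V = 8.991 - j22.25 V.
Step 6 — Current: I = V / Z = 0.002606 - j0.006216 A = 0.00674∠-67.3° A.
Step 7 — Complex power: S = V·I* = 0.1617 - j0.002108 VA.
Step 8 — Real power: P = Re(S) = 0.1617 W.
Step 9 — Reactive power: Q = Im(S) = -0.002108 VAR.
Step 10 — Apparent power: |S| = 0.1618 VA.
Step 11 — Power factor: PF = P/|S| = 0.9999 (leading).

(a) P = 0.1617 W  (b) Q = -0.002108 VAR  (c) S = 0.1618 VA  (d) PF = 0.9999 (leading)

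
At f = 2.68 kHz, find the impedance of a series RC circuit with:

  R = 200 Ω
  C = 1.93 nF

Step 1 — Angular frequency: ω = 2π·f = 2π·2680 = 1.684e+04 rad/s.
Step 2 — Component impedances:
  R: Z = R = 200 Ω
  C: Z = 1/(jωC) = -j/(ω·C) = 0 - j3.077e+04 Ω
Step 3 — Series combination: Z_total = R + C = 200 - j3.077e+04 Ω = 3.077e+04∠-89.6° Ω.

Z = 200 - j3.077e+04 Ω = 3.077e+04∠-89.6° Ω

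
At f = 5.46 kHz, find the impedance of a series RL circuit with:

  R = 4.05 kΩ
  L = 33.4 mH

Step 1 — Angular frequency: ω = 2π·f = 2π·5460 = 3.431e+04 rad/s.
Step 2 — Component impedances:
  R: Z = R = 4050 Ω
  L: Z = jωL = j·3.431e+04·0.0334 = 0 + j1146 Ω
Step 3 — Series combination: Z_total = R + L = 4050 + j1146 Ω = 4209∠15.8° Ω.

Z = 4050 + j1146 Ω = 4209∠15.8° Ω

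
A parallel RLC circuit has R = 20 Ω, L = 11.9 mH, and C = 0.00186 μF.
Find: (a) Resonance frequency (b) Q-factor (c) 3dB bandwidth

Step 1 — Resonance: ω₀ = 1/√(LC) = 1/√(0.0119·1.86e-09) = 2.126e+05 rad/s.
Step 2 — f₀ = ω₀/(2π) = 3.383e+04 Hz.
Step 3 — Parallel Q: Q = R/(ω₀L) = 20/(2.126e+05·0.0119) = 0.007907.
Step 4 — Bandwidth: Δω = ω₀/Q = 2.688e+07 rad/s; BW = Δω/(2π) = 4.278e+06 Hz.

(a) f₀ = 3.383e+04 Hz  (b) Q = 0.007907  (c) BW = 4.278e+06 Hz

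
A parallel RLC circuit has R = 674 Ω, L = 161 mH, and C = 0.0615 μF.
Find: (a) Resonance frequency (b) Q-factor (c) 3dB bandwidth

Step 1 — Resonance: ω₀ = 1/√(LC) = 1/√(0.161·6.15e-08) = 1.005e+04 rad/s.
Step 2 — f₀ = ω₀/(2π) = 1599 Hz.
Step 3 — Parallel Q: Q = R/(ω₀L) = 674/(1.005e+04·0.161) = 0.4166.
Step 4 — Bandwidth: Δω = ω₀/Q = 2.412e+04 rad/s; BW = Δω/(2π) = 3840 Hz.

(a) f₀ = 1599 Hz  (b) Q = 0.4166  (c) BW = 3840 Hz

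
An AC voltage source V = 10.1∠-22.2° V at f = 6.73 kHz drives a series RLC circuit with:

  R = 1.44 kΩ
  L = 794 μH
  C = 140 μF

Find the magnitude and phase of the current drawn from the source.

Step 1 — Angular frequency: ω = 2π·f = 2π·6730 = 4.229e+04 rad/s.
Step 2 — Component impedances:
  R: Z = R = 1440 Ω
  L: Z = jωL = j·4.229e+04·0.000794 = 0 + j33.57 Ω
  C: Z = 1/(jωC) = -j/(ω·C) = 0 - j0.1689 Ω
Step 3 — Series combination: Z_total = R + L + C = 1440 + j33.41 Ω = 1440∠1.3° Ω.
Step 4 — Source phasor: V = 10.1∠-22.2° V = 9.351 - j3.816 V.
Step 5 — Ohm's law: I = V / Z_total = (9.351 - j3.816) / (1440 + j33.41) = 0.006429 - j0.002799 A.
Step 6 — Convert to polar: |I| = 0.007012 A, ∠I = -23.5°.

I = 0.007012∠-23.5° A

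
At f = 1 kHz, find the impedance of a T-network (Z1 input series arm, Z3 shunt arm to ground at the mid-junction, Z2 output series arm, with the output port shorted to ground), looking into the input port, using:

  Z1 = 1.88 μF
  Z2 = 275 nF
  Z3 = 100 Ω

Step 1 — Angular frequency: ω = 2π·f = 2π·1000 = 6283 rad/s.
Step 2 — Component impedances:
  Z1: Z = 1/(jωC) = -j/(ω·C) = 0 - j84.66 Ω
  Z2: Z = 1/(jωC) = -j/(ω·C) = 0 - j578.7 Ω
  Z3: Z = R = 100 Ω
Step 3 — With the output port shorted to ground, the output series arm Z2 runs from the junction to ground; the shunt arm Z3 also runs from the junction to ground. They appear in parallel: Z3 || Z2 = 97.1 - j16.78 Ω.
Step 4 — Series with input arm Z1: Z_in = Z1 + (Z3 || Z2) = 97.1 - j101.4 Ω = 140.4∠-46.3° Ω.

Z = 97.1 - j101.4 Ω = 140.4∠-46.3° Ω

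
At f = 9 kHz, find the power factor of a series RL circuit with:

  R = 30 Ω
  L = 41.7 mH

Step 1 — Angular frequency: ω = 2π·f = 2π·9000 = 5.655e+04 rad/s.
Step 2 — Component impedances:
  R: Z = R = 30 Ω
  L: Z = jωL = j·5.655e+04·0.0417 = 0 + j2358 Ω
Step 3 — Series combination: Z_total = R + L = 30 + j2358 Ω = 2358∠89.3° Ω.
Step 4 — Power factor: PF = cos(φ) = Re(Z)/|Z| = 30/2358 = 0.01272.
Step 5 — Type: Im(Z) = 2358 ⇒ lagging (phase φ = 89.3°).

PF = 0.01272 (lagging, φ = 89.3°)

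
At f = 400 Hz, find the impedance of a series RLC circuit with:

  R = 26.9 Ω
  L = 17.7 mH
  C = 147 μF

Step 1 — Angular frequency: ω = 2π·f = 2π·400 = 2513 rad/s.
Step 2 — Component impedances:
  R: Z = R = 26.9 Ω
  L: Z = jωL = j·2513·0.0177 = 0 + j44.48 Ω
  C: Z = 1/(jωC) = -j/(ω·C) = 0 - j2.707 Ω
Step 3 — Series combination: Z_total = R + L + C = 26.9 + j41.78 Ω = 49.69∠57.2° Ω.

Z = 26.9 + j41.78 Ω = 49.69∠57.2° Ω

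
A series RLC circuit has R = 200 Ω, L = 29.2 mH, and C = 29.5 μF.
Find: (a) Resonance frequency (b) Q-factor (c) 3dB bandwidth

Step 1 — Resonance: ω₀ = 1/√(LC) = 1/√(0.0292·2.95e-05) = 1077 rad/s.
Step 2 — f₀ = ω₀/(2π) = 171.5 Hz.
Step 3 — Series Q: Q = ω₀L/R = 1077·0.0292/200 = 0.1573.
Step 4 — Bandwidth: Δω = ω₀/Q = 6849 rad/s; BW = Δω/(2π) = 1090 Hz.

(a) f₀ = 171.5 Hz  (b) Q = 0.1573  (c) BW = 1090 Hz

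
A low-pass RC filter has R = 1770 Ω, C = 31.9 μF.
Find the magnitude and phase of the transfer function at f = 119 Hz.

Step 1 — Angular frequency: ω = 2π·119 = 747.7 rad/s.
Step 2 — Transfer function: H(jω) = 1/(1 + jωRC).
Step 3 — Denominator: 1 + jωRC = 1 + j·747.7·1770·3.19e-05 = 1 + j42.22.
Step 4 — H = 0.0005608 - j0.02367.
Step 5 — Magnitude: |H| = 0.02368 (-32.5 dB); phase: φ = -88.6°.

|H| = 0.02368 (-32.5 dB), φ = -88.6°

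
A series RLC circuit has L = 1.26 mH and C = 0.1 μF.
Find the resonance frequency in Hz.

Step 1 — Resonance condition Im(Z)=0 gives ω₀ = 1/√(LC).
Step 2 — ω₀ = 1/√(0.00126·1e-07) = 8.909e+04 rad/s.
Step 3 — f₀ = ω₀/(2π) = 1.418e+04 Hz.

f₀ = 1.418e+04 Hz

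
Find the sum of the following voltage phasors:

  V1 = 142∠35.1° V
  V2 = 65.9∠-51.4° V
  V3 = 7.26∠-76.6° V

Step 1 — Convert each phasor to rectangular form:
  V1 = 142·(cos(35.1°) + j·sin(35.1°)) = 116.2 + j81.65 V
  V2 = 65.9·(cos(-51.4°) + j·sin(-51.4°)) = 41.11 - j51.5 V
  V3 = 7.26·(cos(-76.6°) + j·sin(-76.6°)) = 1.682 - j7.062 V
Step 2 — Sum components: V_total = 159 + j23.09 V.
Step 3 — Convert to polar: |V_total| = 160.6 V, ∠V_total = 8.3°.

V_total = 160.6∠8.3° V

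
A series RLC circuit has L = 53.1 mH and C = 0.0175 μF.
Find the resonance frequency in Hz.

Step 1 — Resonance condition Im(Z)=0 gives ω₀ = 1/√(LC).
Step 2 — ω₀ = 1/√(0.0531·1.75e-08) = 3.28e+04 rad/s.
Step 3 — f₀ = ω₀/(2π) = 5221 Hz.

f₀ = 5221 Hz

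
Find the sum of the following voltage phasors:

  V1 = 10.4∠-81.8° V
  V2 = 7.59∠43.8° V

Step 1 — Convert each phasor to rectangular form:
  V1 = 10.4·(cos(-81.8°) + j·sin(-81.8°)) = 1.483 - j10.29 V
  V2 = 7.59·(cos(43.8°) + j·sin(43.8°)) = 5.478 + j5.253 V
Step 2 — Sum components: V_total = 6.962 - j5.04 V.
Step 3 — Convert to polar: |V_total| = 8.595 V, ∠V_total = -35.9°.

V_total = 8.595∠-35.9° V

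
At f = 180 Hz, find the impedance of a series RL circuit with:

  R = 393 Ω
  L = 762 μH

Step 1 — Angular frequency: ω = 2π·f = 2π·180 = 1131 rad/s.
Step 2 — Component impedances:
  R: Z = R = 393 Ω
  L: Z = jωL = j·1131·0.000762 = 0 + j0.8618 Ω
Step 3 — Series combination: Z_total = R + L = 393 + j0.8618 Ω = 393∠0.1° Ω.

Z = 393 + j0.8618 Ω = 393∠0.1° Ω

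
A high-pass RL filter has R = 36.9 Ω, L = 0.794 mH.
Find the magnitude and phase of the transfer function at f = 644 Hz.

Step 1 — Angular frequency: ω = 2π·644 = 4046 rad/s.
Step 2 — Transfer function: H(jω) = jωL/(R + jωL).
Step 3 — Numerator jωL = j·3.213; denominator R + jωL = 36.9 + j3.213.
Step 4 — H = 0.007524 + j0.08641.
Step 5 — Magnitude: |H| = 0.08674 (-21.2 dB); phase: φ = 85.0°.

|H| = 0.08674 (-21.2 dB), φ = 85.0°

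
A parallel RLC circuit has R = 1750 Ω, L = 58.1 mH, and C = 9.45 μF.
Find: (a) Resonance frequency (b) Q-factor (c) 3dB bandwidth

Step 1 — Resonance: ω₀ = 1/√(LC) = 1/√(0.0581·9.45e-06) = 1350 rad/s.
Step 2 — f₀ = ω₀/(2π) = 214.8 Hz.
Step 3 — Parallel Q: Q = R/(ω₀L) = 1750/(1350·0.0581) = 22.32.
Step 4 — Bandwidth: Δω = ω₀/Q = 60.47 rad/s; BW = Δω/(2π) = 9.624 Hz.

(a) f₀ = 214.8 Hz  (b) Q = 22.32  (c) BW = 9.624 Hz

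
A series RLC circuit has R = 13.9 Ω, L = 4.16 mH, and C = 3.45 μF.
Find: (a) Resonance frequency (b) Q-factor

Step 1 — Resonance condition Im(Z)=0 gives ω₀ = 1/√(LC).
Step 2 — ω₀ = 1/√(0.00416·3.45e-06) = 8347 rad/s.
Step 3 — f₀ = ω₀/(2π) = 1329 Hz.
Step 4 — Series Q: Q = ω₀L/R = 8347·0.00416/13.9 = 2.498.

(a) f₀ = 1329 Hz  (b) Q = 2.498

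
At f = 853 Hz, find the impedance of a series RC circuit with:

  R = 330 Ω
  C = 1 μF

Step 1 — Angular frequency: ω = 2π·f = 2π·853 = 5360 rad/s.
Step 2 — Component impedances:
  R: Z = R = 330 Ω
  C: Z = 1/(jωC) = -j/(ω·C) = 0 - j186.6 Ω
Step 3 — Series combination: Z_total = R + C = 330 - j186.6 Ω = 379.1∠-29.5° Ω.

Z = 330 - j186.6 Ω = 379.1∠-29.5° Ω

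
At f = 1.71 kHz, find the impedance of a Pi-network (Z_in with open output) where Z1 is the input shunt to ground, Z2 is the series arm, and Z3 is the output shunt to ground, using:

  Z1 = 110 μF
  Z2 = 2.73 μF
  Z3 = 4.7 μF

Step 1 — Angular frequency: ω = 2π·f = 2π·1710 = 1.074e+04 rad/s.
Step 2 — Component impedances:
  Z1: Z = 1/(jωC) = -j/(ω·C) = 0 - j0.8461 Ω
  Z2: Z = 1/(jωC) = -j/(ω·C) = 0 - j34.09 Ω
  Z3: Z = 1/(jωC) = -j/(ω·C) = 0 - j19.8 Ω
Step 3 — With open output, the series arm Z2 and the output shunt Z3 appear in series to ground: Z2 + Z3 = 0 - j53.9 Ω.
Step 4 — Parallel with input shunt Z1: Z_in = Z1 || (Z2 + Z3) = 0 - j0.833 Ω = 0.833∠-90.0° Ω.

Z = 0 - j0.833 Ω = 0.833∠-90.0° Ω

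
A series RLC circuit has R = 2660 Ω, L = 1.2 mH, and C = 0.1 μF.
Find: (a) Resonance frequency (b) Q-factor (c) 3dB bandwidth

Step 1 — Resonance condition Im(Z)=0 gives ω₀ = 1/√(LC).
Step 2 — ω₀ = 1/√(0.0012·1e-07) = 9.129e+04 rad/s.
Step 3 — f₀ = ω₀/(2π) = 1.453e+04 Hz.
Step 4 — Series Q: Q = ω₀L/R = 9.129e+04·0.0012/2660 = 0.04118.
Step 5 — 3dB bandwidth: Δω = ω₀/Q = 2.217e+06 rad/s; BW = Δω/(2π) = 3.528e+05 Hz.

(a) f₀ = 1.453e+04 Hz  (b) Q = 0.04118  (c) BW = 3.528e+05 Hz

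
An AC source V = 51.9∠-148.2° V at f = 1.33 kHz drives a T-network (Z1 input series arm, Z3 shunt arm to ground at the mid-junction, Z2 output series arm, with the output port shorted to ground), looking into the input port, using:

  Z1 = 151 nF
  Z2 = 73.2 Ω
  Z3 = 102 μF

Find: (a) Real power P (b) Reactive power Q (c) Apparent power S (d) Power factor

Step 1 — Angular frequency: ω = 2π·f = 2π·1330 = 8357 rad/s.
Step 2 — Component impedances:
  Z1: Z = 1/(jωC) = -j/(ω·C) = 0 - j792.5 Ω
  Z2: Z = R = 73.2 Ω
  Z3: Z = 1/(jωC) = -j/(ω·C) = 0 - j1.173 Ω
Step 3 — With the output port shorted to ground, the output series arm Z2 runs from the junction to ground; the shunt arm Z3 also runs from the junction to ground. They appear in parallel: Z3 || Z2 = 0.0188 - j1.173 Ω.
Step 4 — Series with input arm Z1: Z_in = Z1 + (Z3 || Z2) = 0.0188 - j793.7 Ω = 793.7∠-90.0° Ω.
Step 5 — Source phasor: V = 51.9∠-148.2° V = -44.11 - j27.35 V.
Step 6 — Current: I = V / Z = 0.03446 - j0.05558 A = 0.06539∠-58.2° A.
Step 7 — Complex power: S = V·I* = 8.039e-05 - j3.394 VA.
Step 8 — Real power: P = Re(S) = 8.039e-05 W.
Step 9 — Reactive power: Q = Im(S) = -3.394 VAR.
Step 10 — Apparent power: |S| = 3.394 VA.
Step 11 — Power factor: PF = P/|S| = 2.369e-05 (leading).

(a) P = 8.039e-05 W  (b) Q = -3.394 VAR  (c) S = 3.394 VA  (d) PF = 2.369e-05 (leading)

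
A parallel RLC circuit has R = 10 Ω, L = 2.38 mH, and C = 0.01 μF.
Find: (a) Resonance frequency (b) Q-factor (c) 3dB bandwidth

Step 1 — Resonance: ω₀ = 1/√(LC) = 1/√(0.00238·1e-08) = 2.05e+05 rad/s.
Step 2 — f₀ = ω₀/(2π) = 3.262e+04 Hz.
Step 3 — Parallel Q: Q = R/(ω₀L) = 10/(2.05e+05·0.00238) = 0.0205.
Step 4 — Bandwidth: Δω = ω₀/Q = 1e+07 rad/s; BW = Δω/(2π) = 1.592e+06 Hz.

(a) f₀ = 3.262e+04 Hz  (b) Q = 0.0205  (c) BW = 1.592e+06 Hz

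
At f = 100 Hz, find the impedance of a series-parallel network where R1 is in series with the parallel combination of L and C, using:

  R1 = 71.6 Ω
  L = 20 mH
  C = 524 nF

Step 1 — Angular frequency: ω = 2π·f = 2π·100 = 628.3 rad/s.
Step 2 — Component impedances:
  R1: Z = R = 71.6 Ω
  L: Z = jωL = j·628.3·0.02 = 0 + j12.57 Ω
  C: Z = 1/(jωC) = -j/(ω·C) = 0 - j3037 Ω
Step 3 — Parallel branch: L || C = 1/(1/L + 1/C) = 0 + j12.62 Ω.
Step 4 — Series with R1: Z_total = R1 + (L || C) = 71.6 + j12.62 Ω = 72.7∠10.0° Ω.

Z = 71.6 + j12.62 Ω = 72.7∠10.0° Ω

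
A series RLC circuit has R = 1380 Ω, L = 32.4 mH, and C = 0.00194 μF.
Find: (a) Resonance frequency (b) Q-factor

Step 1 — Resonance condition Im(Z)=0 gives ω₀ = 1/√(LC).
Step 2 — ω₀ = 1/√(0.0324·1.94e-09) = 1.261e+05 rad/s.
Step 3 — f₀ = ω₀/(2π) = 2.007e+04 Hz.
Step 4 — Series Q: Q = ω₀L/R = 1.261e+05·0.0324/1380 = 2.961.

(a) f₀ = 2.007e+04 Hz  (b) Q = 2.961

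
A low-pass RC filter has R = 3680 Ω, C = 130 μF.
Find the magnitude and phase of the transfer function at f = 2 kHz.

Step 1 — Angular frequency: ω = 2π·2000 = 1.257e+04 rad/s.
Step 2 — Transfer function: H(jω) = 1/(1 + jωRC).
Step 3 — Denominator: 1 + jωRC = 1 + j·1.257e+04·3680·0.00013 = 1 + j6012.
Step 4 — H = 2.767e-08 - j0.0001663.
Step 5 — Magnitude: |H| = 0.0001663 (-75.6 dB); phase: φ = -90.0°.

|H| = 0.0001663 (-75.6 dB), φ = -90.0°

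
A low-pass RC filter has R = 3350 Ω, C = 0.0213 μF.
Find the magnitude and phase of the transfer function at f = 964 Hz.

Step 1 — Angular frequency: ω = 2π·964 = 6057 rad/s.
Step 2 — Transfer function: H(jω) = 1/(1 + jωRC).
Step 3 — Denominator: 1 + jωRC = 1 + j·6057·3350·2.13e-08 = 1 + j0.4322.
Step 4 — H = 0.8426 - j0.3642.
Step 5 — Magnitude: |H| = 0.9179 (-0.7 dB); phase: φ = -23.4°.

|H| = 0.9179 (-0.7 dB), φ = -23.4°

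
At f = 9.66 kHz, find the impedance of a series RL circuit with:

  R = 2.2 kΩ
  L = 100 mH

Step 1 — Angular frequency: ω = 2π·f = 2π·9660 = 6.07e+04 rad/s.
Step 2 — Component impedances:
  R: Z = R = 2200 Ω
  L: Z = jωL = j·6.07e+04·0.1 = 0 + j6070 Ω
Step 3 — Series combination: Z_total = R + L = 2200 + j6070 Ω = 6456∠70.1° Ω.

Z = 2200 + j6070 Ω = 6456∠70.1° Ω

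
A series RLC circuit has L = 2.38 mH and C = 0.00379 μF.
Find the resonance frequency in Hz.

Step 1 — Resonance condition Im(Z)=0 gives ω₀ = 1/√(LC).
Step 2 — ω₀ = 1/√(0.00238·3.79e-09) = 3.33e+05 rad/s.
Step 3 — f₀ = ω₀/(2π) = 5.299e+04 Hz.

f₀ = 5.299e+04 Hz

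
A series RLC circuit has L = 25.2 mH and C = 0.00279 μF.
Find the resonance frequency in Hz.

Step 1 — Resonance condition Im(Z)=0 gives ω₀ = 1/√(LC).
Step 2 — ω₀ = 1/√(0.0252·2.79e-09) = 1.193e+05 rad/s.
Step 3 — f₀ = ω₀/(2π) = 1.898e+04 Hz.

f₀ = 1.898e+04 Hz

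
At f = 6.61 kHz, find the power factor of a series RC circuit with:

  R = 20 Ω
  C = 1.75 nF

Step 1 — Angular frequency: ω = 2π·f = 2π·6610 = 4.153e+04 rad/s.
Step 2 — Component impedances:
  R: Z = R = 20 Ω
  C: Z = 1/(jωC) = -j/(ω·C) = 0 - j1.376e+04 Ω
Step 3 — Series combination: Z_total = R + C = 20 - j1.376e+04 Ω = 1.376e+04∠-89.9° Ω.
Step 4 — Power factor: PF = cos(φ) = Re(Z)/|Z| = 20/13759 = 0.001454.
Step 5 — Type: Im(Z) = -1.376e+04 ⇒ leading (phase φ = -89.9°).

PF = 0.001454 (leading, φ = -89.9°)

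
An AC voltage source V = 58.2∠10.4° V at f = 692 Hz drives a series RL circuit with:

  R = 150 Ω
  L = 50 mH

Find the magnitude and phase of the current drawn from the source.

Step 1 — Angular frequency: ω = 2π·f = 2π·692 = 4348 rad/s.
Step 2 — Component impedances:
  R: Z = R = 150 Ω
  L: Z = jωL = j·4348·0.05 = 0 + j217.4 Ω
Step 3 — Series combination: Z_total = R + L = 150 + j217.4 Ω = 264.1∠55.4° Ω.
Step 4 — Source phasor: V = 58.2∠10.4° V = 57.24 + j10.51 V.
Step 5 — Ohm's law: I = V / Z_total = (57.24 + j10.51) / (150 + j217.4) = 0.1558 - j0.1558 A.
Step 6 — Convert to polar: |I| = 0.2204 A, ∠I = -45.0°.

I = 0.2204∠-45.0° A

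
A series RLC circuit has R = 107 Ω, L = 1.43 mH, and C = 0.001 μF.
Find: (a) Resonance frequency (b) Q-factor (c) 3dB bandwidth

Step 1 — Resonance condition Im(Z)=0 gives ω₀ = 1/√(LC).
Step 2 — ω₀ = 1/√(0.00143·1e-09) = 8.362e+05 rad/s.
Step 3 — f₀ = ω₀/(2π) = 1.331e+05 Hz.
Step 4 — Series Q: Q = ω₀L/R = 8.362e+05·0.00143/107 = 11.18.
Step 5 — 3dB bandwidth: Δω = ω₀/Q = 7.483e+04 rad/s; BW = Δω/(2π) = 1.191e+04 Hz.

(a) f₀ = 1.331e+05 Hz  (b) Q = 11.18  (c) BW = 1.191e+04 Hz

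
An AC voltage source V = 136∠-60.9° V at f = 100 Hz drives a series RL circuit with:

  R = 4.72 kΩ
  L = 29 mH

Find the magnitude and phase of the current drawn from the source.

Step 1 — Angular frequency: ω = 2π·f = 2π·100 = 628.3 rad/s.
Step 2 — Component impedances:
  R: Z = R = 4720 Ω
  L: Z = jωL = j·628.3·0.029 = 0 + j18.22 Ω
Step 3 — Series combination: Z_total = R + L = 4720 + j18.22 Ω = 4720∠0.2° Ω.
Step 4 — Source phasor: V = 136∠-60.9° V = 66.14 - j118.8 V.
Step 5 — Ohm's law: I = V / Z_total = (66.14 - j118.8) / (4720 + j18.22) = 0.01392 - j0.02523 A.
Step 6 — Convert to polar: |I| = 0.02881 A, ∠I = -61.1°.

I = 0.02881∠-61.1° A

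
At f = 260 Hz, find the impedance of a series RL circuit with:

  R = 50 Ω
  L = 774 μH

Step 1 — Angular frequency: ω = 2π·f = 2π·260 = 1634 rad/s.
Step 2 — Component impedances:
  R: Z = R = 50 Ω
  L: Z = jωL = j·1634·0.000774 = 0 + j1.264 Ω
Step 3 — Series combination: Z_total = R + L = 50 + j1.264 Ω = 50.02∠1.4° Ω.

Z = 50 + j1.264 Ω = 50.02∠1.4° Ω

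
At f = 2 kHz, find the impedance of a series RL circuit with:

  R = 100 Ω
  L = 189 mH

Step 1 — Angular frequency: ω = 2π·f = 2π·2000 = 1.257e+04 rad/s.
Step 2 — Component impedances:
  R: Z = R = 100 Ω
  L: Z = jωL = j·1.257e+04·0.189 = 0 + j2375 Ω
Step 3 — Series combination: Z_total = R + L = 100 + j2375 Ω = 2377∠87.6° Ω.

Z = 100 + j2375 Ω = 2377∠87.6° Ω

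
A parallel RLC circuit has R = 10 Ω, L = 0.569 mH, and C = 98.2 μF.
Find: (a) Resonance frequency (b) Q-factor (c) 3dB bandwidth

Step 1 — Resonance: ω₀ = 1/√(LC) = 1/√(0.000569·9.82e-05) = 4230 rad/s.
Step 2 — f₀ = ω₀/(2π) = 673.3 Hz.
Step 3 — Parallel Q: Q = R/(ω₀L) = 10/(4230·0.000569) = 4.154.
Step 4 — Bandwidth: Δω = ω₀/Q = 1018 rad/s; BW = Δω/(2π) = 162.1 Hz.

(a) f₀ = 673.3 Hz  (b) Q = 4.154  (c) BW = 162.1 Hz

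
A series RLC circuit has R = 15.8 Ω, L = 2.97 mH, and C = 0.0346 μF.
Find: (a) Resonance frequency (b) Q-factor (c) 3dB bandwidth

Step 1 — Resonance: ω₀ = 1/√(LC) = 1/√(0.00297·3.46e-08) = 9.865e+04 rad/s.
Step 2 — f₀ = ω₀/(2π) = 1.57e+04 Hz.
Step 3 — Series Q: Q = ω₀L/R = 9.865e+04·0.00297/15.8 = 18.54.
Step 4 — Bandwidth: Δω = ω₀/Q = 5320 rad/s; BW = Δω/(2π) = 846.7 Hz.

(a) f₀ = 1.57e+04 Hz  (b) Q = 18.54  (c) BW = 846.7 Hz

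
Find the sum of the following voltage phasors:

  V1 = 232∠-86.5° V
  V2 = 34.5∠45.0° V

Step 1 — Convert each phasor to rectangular form:
  V1 = 232·(cos(-86.5°) + j·sin(-86.5°)) = 14.16 - j231.6 V
  V2 = 34.5·(cos(45.0°) + j·sin(45.0°)) = 24.4 + j24.4 V
Step 2 — Sum components: V_total = 38.56 - j207.2 V.
Step 3 — Convert to polar: |V_total| = 210.7 V, ∠V_total = -79.5°.

V_total = 210.7∠-79.5° V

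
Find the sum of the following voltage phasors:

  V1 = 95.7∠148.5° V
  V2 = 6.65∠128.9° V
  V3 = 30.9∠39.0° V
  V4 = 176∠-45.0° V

Step 1 — Convert each phasor to rectangular form:
  V1 = 95.7·(cos(148.5°) + j·sin(148.5°)) = -81.6 + j50 V
  V2 = 6.65·(cos(128.9°) + j·sin(128.9°)) = -4.176 + j5.175 V
  V3 = 30.9·(cos(39.0°) + j·sin(39.0°)) = 24.01 + j19.45 V
  V4 = 176·(cos(-45.0°) + j·sin(-45.0°)) = 124.5 - j124.5 V
Step 2 — Sum components: V_total = 62.69 - j49.83 V.
Step 3 — Convert to polar: |V_total| = 80.08 V, ∠V_total = -38.5°.

V_total = 80.08∠-38.5° V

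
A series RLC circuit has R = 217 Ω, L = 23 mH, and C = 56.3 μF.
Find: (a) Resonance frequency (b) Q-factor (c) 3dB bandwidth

Step 1 — Resonance: ω₀ = 1/√(LC) = 1/√(0.023·5.63e-05) = 878.8 rad/s.
Step 2 — f₀ = ω₀/(2π) = 139.9 Hz.
Step 3 — Series Q: Q = ω₀L/R = 878.8·0.023/217 = 0.09314.
Step 4 — Bandwidth: Δω = ω₀/Q = 9435 rad/s; BW = Δω/(2π) = 1502 Hz.

(a) f₀ = 139.9 Hz  (b) Q = 0.09314  (c) BW = 1502 Hz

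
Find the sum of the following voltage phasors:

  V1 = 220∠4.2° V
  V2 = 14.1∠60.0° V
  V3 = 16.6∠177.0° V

Step 1 — Convert each phasor to rectangular form:
  V1 = 220·(cos(4.2°) + j·sin(4.2°)) = 219.4 + j16.11 V
  V2 = 14.1·(cos(60.0°) + j·sin(60.0°)) = 7.05 + j12.21 V
  V3 = 16.6·(cos(177.0°) + j·sin(177.0°)) = -16.58 + j0.8688 V
Step 2 — Sum components: V_total = 209.9 + j29.19 V.
Step 3 — Convert to polar: |V_total| = 211.9 V, ∠V_total = 7.9°.

V_total = 211.9∠7.9° V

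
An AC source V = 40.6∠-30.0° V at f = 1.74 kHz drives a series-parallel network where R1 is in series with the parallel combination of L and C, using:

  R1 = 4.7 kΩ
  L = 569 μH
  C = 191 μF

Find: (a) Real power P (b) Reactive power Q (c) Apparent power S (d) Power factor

Step 1 — Angular frequency: ω = 2π·f = 2π·1740 = 1.093e+04 rad/s.
Step 2 — Component impedances:
  R1: Z = R = 4700 Ω
  L: Z = jωL = j·1.093e+04·0.000569 = 0 + j6.221 Ω
  C: Z = 1/(jωC) = -j/(ω·C) = 0 - j0.4789 Ω
Step 3 — Parallel branch: L || C = 1/(1/L + 1/C) = 0 - j0.5188 Ω.
Step 4 — Series with R1: Z_total = R1 + (L || C) = 4700 - j0.5188 Ω = 4700∠-0.0° Ω.
Step 5 — Source phasor: V = 40.6∠-30.0° V = 35.16 - j20.3 V.
Step 6 — Current: I = V / Z = 0.007481 - j0.004318 A = 0.008638∠-30.0° A.
Step 7 — Complex power: S = V·I* = 0.3507 - j3.872e-05 VA.
Step 8 — Real power: P = Re(S) = 0.3507 W.
Step 9 — Reactive power: Q = Im(S) = -3.872e-05 VAR.
Step 10 — Apparent power: |S| = 0.3507 VA.
Step 11 — Power factor: PF = P/|S| = 1 (leading).

(a) P = 0.3507 W  (b) Q = -3.872e-05 VAR  (c) S = 0.3507 VA  (d) PF = 1 (leading)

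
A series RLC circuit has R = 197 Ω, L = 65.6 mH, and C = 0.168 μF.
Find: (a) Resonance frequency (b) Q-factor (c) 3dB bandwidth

Step 1 — Resonance: ω₀ = 1/√(LC) = 1/√(0.0656·1.68e-07) = 9526 rad/s.
Step 2 — f₀ = ω₀/(2π) = 1516 Hz.
Step 3 — Series Q: Q = ω₀L/R = 9526·0.0656/197 = 3.172.
Step 4 — Bandwidth: Δω = ω₀/Q = 3003 rad/s; BW = Δω/(2π) = 478 Hz.

(a) f₀ = 1516 Hz  (b) Q = 3.172  (c) BW = 478 Hz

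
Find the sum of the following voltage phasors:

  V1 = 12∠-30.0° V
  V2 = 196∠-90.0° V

Step 1 — Convert each phasor to rectangular form:
  V1 = 12·(cos(-30.0°) + j·sin(-30.0°)) = 10.39 - j6 V
  V2 = 196·(cos(-90.0°) + j·sin(-90.0°)) = 0 - j196 V
Step 2 — Sum components: V_total = 10.39 - j202 V.
Step 3 — Convert to polar: |V_total| = 202.3 V, ∠V_total = -87.1°.

V_total = 202.3∠-87.1° V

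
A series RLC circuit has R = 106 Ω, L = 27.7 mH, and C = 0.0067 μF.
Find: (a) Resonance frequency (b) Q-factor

Step 1 — Resonance condition Im(Z)=0 gives ω₀ = 1/√(LC).
Step 2 — ω₀ = 1/√(0.0277·6.7e-09) = 7.34e+04 rad/s.
Step 3 — f₀ = ω₀/(2π) = 1.168e+04 Hz.
Step 4 — Series Q: Q = ω₀L/R = 7.34e+04·0.0277/106 = 19.18.

(a) f₀ = 1.168e+04 Hz  (b) Q = 19.18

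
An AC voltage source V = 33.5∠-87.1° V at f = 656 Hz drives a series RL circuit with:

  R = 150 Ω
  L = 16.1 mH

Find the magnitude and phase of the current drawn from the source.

Step 1 — Angular frequency: ω = 2π·f = 2π·656 = 4122 rad/s.
Step 2 — Component impedances:
  R: Z = R = 150 Ω
  L: Z = jωL = j·4122·0.0161 = 0 + j66.36 Ω
Step 3 — Series combination: Z_total = R + L = 150 + j66.36 Ω = 164∠23.9° Ω.
Step 4 — Source phasor: V = 33.5∠-87.1° V = 1.695 - j33.46 V.
Step 5 — Ohm's law: I = V / Z_total = (1.695 - j33.46) / (150 + j66.36) = -0.07308 - j0.1907 A.
Step 6 — Convert to polar: |I| = 0.2042 A, ∠I = -111.0°.

I = 0.2042∠-111.0° A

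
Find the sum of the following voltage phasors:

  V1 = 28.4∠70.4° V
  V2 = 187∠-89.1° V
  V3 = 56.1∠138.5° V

Step 1 — Convert each phasor to rectangular form:
  V1 = 28.4·(cos(70.4°) + j·sin(70.4°)) = 9.527 + j26.75 V
  V2 = 187·(cos(-89.1°) + j·sin(-89.1°)) = 2.937 - j187 V
  V3 = 56.1·(cos(138.5°) + j·sin(138.5°)) = -42.02 + j37.17 V
Step 2 — Sum components: V_total = -29.55 - j123 V.
Step 3 — Convert to polar: |V_total| = 126.5 V, ∠V_total = -103.5°.

V_total = 126.5∠-103.5° V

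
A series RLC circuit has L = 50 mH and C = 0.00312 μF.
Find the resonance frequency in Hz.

Step 1 — Resonance condition Im(Z)=0 gives ω₀ = 1/√(LC).
Step 2 — ω₀ = 1/√(0.05·3.12e-09) = 8.006e+04 rad/s.
Step 3 — f₀ = ω₀/(2π) = 1.274e+04 Hz.

f₀ = 1.274e+04 Hz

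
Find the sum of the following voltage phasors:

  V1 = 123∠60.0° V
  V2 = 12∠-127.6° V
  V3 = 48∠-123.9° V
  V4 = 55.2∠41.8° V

Step 1 — Convert each phasor to rectangular form:
  V1 = 123·(cos(60.0°) + j·sin(60.0°)) = 61.5 + j106.5 V
  V2 = 12·(cos(-127.6°) + j·sin(-127.6°)) = -7.322 - j9.507 V
  V3 = 48·(cos(-123.9°) + j·sin(-123.9°)) = -26.77 - j39.84 V
  V4 = 55.2·(cos(41.8°) + j·sin(41.8°)) = 41.15 + j36.79 V
Step 2 — Sum components: V_total = 68.56 + j93.97 V.
Step 3 — Convert to polar: |V_total| = 116.3 V, ∠V_total = 53.9°.

V_total = 116.3∠53.9° V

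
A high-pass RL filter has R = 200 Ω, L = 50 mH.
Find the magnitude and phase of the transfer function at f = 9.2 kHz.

Step 1 — Angular frequency: ω = 2π·9200 = 5.781e+04 rad/s.
Step 2 — Transfer function: H(jω) = jωL/(R + jωL).
Step 3 — Numerator jωL = j·2890; denominator R + jωL = 200 + j2890.
Step 4 — H = 0.9952 + j0.06887.
Step 5 — Magnitude: |H| = 0.9976 (-0.0 dB); phase: φ = 4.0°.

|H| = 0.9976 (-0.0 dB), φ = 4.0°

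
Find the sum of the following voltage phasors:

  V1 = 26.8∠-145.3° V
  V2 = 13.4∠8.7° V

Step 1 — Convert each phasor to rectangular form:
  V1 = 26.8·(cos(-145.3°) + j·sin(-145.3°)) = -22.03 - j15.26 V
  V2 = 13.4·(cos(8.7°) + j·sin(8.7°)) = 13.25 + j2.027 V
Step 2 — Sum components: V_total = -8.788 - j13.23 V.
Step 3 — Convert to polar: |V_total| = 15.88 V, ∠V_total = -123.6°.

V_total = 15.88∠-123.6° V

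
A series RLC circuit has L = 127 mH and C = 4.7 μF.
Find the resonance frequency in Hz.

Step 1 — Resonance condition Im(Z)=0 gives ω₀ = 1/√(LC).
Step 2 — ω₀ = 1/√(0.127·4.7e-06) = 1294 rad/s.
Step 3 — f₀ = ω₀/(2π) = 206 Hz.

f₀ = 206 Hz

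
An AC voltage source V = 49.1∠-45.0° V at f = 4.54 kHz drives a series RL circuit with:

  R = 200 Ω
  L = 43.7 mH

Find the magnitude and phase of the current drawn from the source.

Step 1 — Angular frequency: ω = 2π·f = 2π·4540 = 2.853e+04 rad/s.
Step 2 — Component impedances:
  R: Z = R = 200 Ω
  L: Z = jωL = j·2.853e+04·0.0437 = 0 + j1247 Ω
Step 3 — Series combination: Z_total = R + L = 200 + j1247 Ω = 1263∠80.9° Ω.
Step 4 — Source phasor: V = 49.1∠-45.0° V = 34.72 - j34.72 V.
Step 5 — Ohm's law: I = V / Z_total = (34.72 - j34.72) / (200 + j1247) = -0.0228 - j0.03151 A.
Step 6 — Convert to polar: |I| = 0.03889 A, ∠I = -125.9°.

I = 0.03889∠-125.9° A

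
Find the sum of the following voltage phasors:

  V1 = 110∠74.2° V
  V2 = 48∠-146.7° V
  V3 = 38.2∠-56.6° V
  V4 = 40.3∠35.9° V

Step 1 — Convert each phasor to rectangular form:
  V1 = 110·(cos(74.2°) + j·sin(74.2°)) = 29.95 + j105.8 V
  V2 = 48·(cos(-146.7°) + j·sin(-146.7°)) = -40.12 - j26.35 V
  V3 = 38.2·(cos(-56.6°) + j·sin(-56.6°)) = 21.03 - j31.89 V
  V4 = 40.3·(cos(35.9°) + j·sin(35.9°)) = 32.64 + j23.63 V
Step 2 — Sum components: V_total = 43.51 + j71.23 V.
Step 3 — Convert to polar: |V_total| = 83.47 V, ∠V_total = 58.6°.

V_total = 83.47∠58.6° V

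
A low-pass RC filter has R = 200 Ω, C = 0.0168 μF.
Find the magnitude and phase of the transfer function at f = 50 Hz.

Step 1 — Angular frequency: ω = 2π·50 = 314.2 rad/s.
Step 2 — Transfer function: H(jω) = 1/(1 + jωRC).
Step 3 — Denominator: 1 + jωRC = 1 + j·314.2·200·1.68e-08 = 1 + j0.001056.
Step 4 — H = 1 - j0.001056.
Step 5 — Magnitude: |H| = 1 (-0.0 dB); phase: φ = -0.1°.

|H| = 1 (-0.0 dB), φ = -0.1°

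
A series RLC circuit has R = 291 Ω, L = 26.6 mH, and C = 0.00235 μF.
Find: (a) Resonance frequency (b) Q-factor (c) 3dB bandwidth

Step 1 — Resonance: ω₀ = 1/√(LC) = 1/√(0.0266·2.35e-09) = 1.265e+05 rad/s.
Step 2 — f₀ = ω₀/(2π) = 2.013e+04 Hz.
Step 3 — Series Q: Q = ω₀L/R = 1.265e+05·0.0266/291 = 11.56.
Step 4 — Bandwidth: Δω = ω₀/Q = 1.094e+04 rad/s; BW = Δω/(2π) = 1741 Hz.

(a) f₀ = 2.013e+04 Hz  (b) Q = 11.56  (c) BW = 1741 Hz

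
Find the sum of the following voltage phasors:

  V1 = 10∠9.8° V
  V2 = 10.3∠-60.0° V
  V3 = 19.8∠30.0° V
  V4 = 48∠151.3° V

Step 1 — Convert each phasor to rectangular form:
  V1 = 10·(cos(9.8°) + j·sin(9.8°)) = 9.854 + j1.702 V
  V2 = 10.3·(cos(-60.0°) + j·sin(-60.0°)) = 5.15 - j8.92 V
  V3 = 19.8·(cos(30.0°) + j·sin(30.0°)) = 17.15 + j9.9 V
  V4 = 48·(cos(151.3°) + j·sin(151.3°)) = -42.1 + j23.05 V
Step 2 — Sum components: V_total = -9.952 + j25.73 V.
Step 3 — Convert to polar: |V_total| = 27.59 V, ∠V_total = 111.1°.

V_total = 27.59∠111.1° V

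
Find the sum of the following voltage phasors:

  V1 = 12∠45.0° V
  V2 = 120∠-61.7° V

Step 1 — Convert each phasor to rectangular form:
  V1 = 12·(cos(45.0°) + j·sin(45.0°)) = 8.485 + j8.485 V
  V2 = 120·(cos(-61.7°) + j·sin(-61.7°)) = 56.89 - j105.7 V
Step 2 — Sum components: V_total = 65.38 - j97.17 V.
Step 3 — Convert to polar: |V_total| = 117.1 V, ∠V_total = -56.1°.

V_total = 117.1∠-56.1° V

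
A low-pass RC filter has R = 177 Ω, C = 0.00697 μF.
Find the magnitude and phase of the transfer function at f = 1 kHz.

Step 1 — Angular frequency: ω = 2π·1000 = 6283 rad/s.
Step 2 — Transfer function: H(jω) = 1/(1 + jωRC).
Step 3 — Denominator: 1 + jωRC = 1 + j·6283·177·6.97e-09 = 1 + j0.007752.
Step 4 — H = 0.9999 - j0.007751.
Step 5 — Magnitude: |H| = 1 (-0.0 dB); phase: φ = -0.4°.

|H| = 1 (-0.0 dB), φ = -0.4°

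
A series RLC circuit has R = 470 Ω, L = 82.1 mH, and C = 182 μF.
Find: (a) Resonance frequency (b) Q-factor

Step 1 — Resonance condition Im(Z)=0 gives ω₀ = 1/√(LC).
Step 2 — ω₀ = 1/√(0.0821·0.000182) = 258.7 rad/s.
Step 3 — f₀ = ω₀/(2π) = 41.17 Hz.
Step 4 — Series Q: Q = ω₀L/R = 258.7·0.0821/470 = 0.04519.

(a) f₀ = 41.17 Hz  (b) Q = 0.04519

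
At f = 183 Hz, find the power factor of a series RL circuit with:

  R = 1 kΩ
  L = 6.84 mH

Step 1 — Angular frequency: ω = 2π·f = 2π·183 = 1150 rad/s.
Step 2 — Component impedances:
  R: Z = R = 1000 Ω
  L: Z = jωL = j·1150·0.00684 = 0 + j7.865 Ω
Step 3 — Series combination: Z_total = R + L = 1000 + j7.865 Ω = 1000∠0.5° Ω.
Step 4 — Power factor: PF = cos(φ) = Re(Z)/|Z| = 1000/1000 = 1.
Step 5 — Type: Im(Z) = 7.865 ⇒ lagging (phase φ = 0.5°).

PF = 1 (lagging, φ = 0.5°)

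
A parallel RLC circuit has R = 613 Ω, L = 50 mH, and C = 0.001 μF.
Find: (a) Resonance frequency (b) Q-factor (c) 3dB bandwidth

Step 1 — Resonance: ω₀ = 1/√(LC) = 1/√(0.05·1e-09) = 1.414e+05 rad/s.
Step 2 — f₀ = ω₀/(2π) = 2.251e+04 Hz.
Step 3 — Parallel Q: Q = R/(ω₀L) = 613/(1.414e+05·0.05) = 0.08669.
Step 4 — Bandwidth: Δω = ω₀/Q = 1.631e+06 rad/s; BW = Δω/(2π) = 2.596e+05 Hz.

(a) f₀ = 2.251e+04 Hz  (b) Q = 0.08669  (c) BW = 2.596e+05 Hz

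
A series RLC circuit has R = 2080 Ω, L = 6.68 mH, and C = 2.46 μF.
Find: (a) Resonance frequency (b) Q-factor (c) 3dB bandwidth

Step 1 — Resonance: ω₀ = 1/√(LC) = 1/√(0.00668·2.46e-06) = 7801 rad/s.
Step 2 — f₀ = ω₀/(2π) = 1242 Hz.
Step 3 — Series Q: Q = ω₀L/R = 7801·0.00668/2080 = 0.02505.
Step 4 — Bandwidth: Δω = ω₀/Q = 3.114e+05 rad/s; BW = Δω/(2π) = 4.956e+04 Hz.

(a) f₀ = 1242 Hz  (b) Q = 0.02505  (c) BW = 4.956e+04 Hz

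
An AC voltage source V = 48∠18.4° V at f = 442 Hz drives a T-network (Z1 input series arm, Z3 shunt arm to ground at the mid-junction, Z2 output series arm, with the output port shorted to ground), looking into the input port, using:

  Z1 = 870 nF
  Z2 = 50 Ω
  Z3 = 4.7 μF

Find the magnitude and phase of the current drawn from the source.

Step 1 — Angular frequency: ω = 2π·f = 2π·442 = 2777 rad/s.
Step 2 — Component impedances:
  Z1: Z = 1/(jωC) = -j/(ω·C) = 0 - j413.9 Ω
  Z2: Z = R = 50 Ω
  Z3: Z = 1/(jωC) = -j/(ω·C) = 0 - j76.61 Ω
Step 3 — With the output port shorted to ground, the output series arm Z2 runs from the junction to ground; the shunt arm Z3 also runs from the junction to ground. They appear in parallel: Z3 || Z2 = 35.06 - j22.88 Ω.
Step 4 — Series with input arm Z1: Z_in = Z1 + (Z3 || Z2) = 35.06 - j436.8 Ω = 438.2∠-85.4° Ω.
Step 5 — Source phasor: V = 48∠18.4° V = 45.55 + j15.15 V.
Step 6 — Ohm's law: I = V / Z_total = (45.55 + j15.15) / (35.06 - j436.8) = -0.02615 + j0.1064 A.
Step 7 — Convert to polar: |I| = 0.1095 A, ∠I = 103.8°.

I = 0.1095∠103.8° A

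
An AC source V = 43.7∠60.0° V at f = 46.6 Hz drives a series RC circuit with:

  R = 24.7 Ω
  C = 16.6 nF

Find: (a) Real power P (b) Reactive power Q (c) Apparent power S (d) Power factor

Step 1 — Angular frequency: ω = 2π·f = 2π·46.6 = 292.8 rad/s.
Step 2 — Component impedances:
  R: Z = R = 24.7 Ω
  C: Z = 1/(jωC) = -j/(ω·C) = 0 - j2.057e+05 Ω
Step 3 — Series combination: Z_total = R + C = 24.7 - j2.057e+05 Ω = 2.057e+05∠-90.0° Ω.
Step 4 — Source phasor: V = 43.7∠60.0° V = 21.85 + j37.85 V.
Step 5 — Current: I = V / Z = -0.0001839 + j0.0001062 A = 0.0002124∠150.0° A.
Step 6 — Complex power: S = V·I* = 1.114e-06 - j0.009282 VA.
Step 7 — Real power: P = Re(S) = 1.114e-06 W.
Step 8 — Reactive power: Q = Im(S) = -0.009282 VAR.
Step 9 — Apparent power: |S| = 0.009282 VA.
Step 10 — Power factor: PF = P/|S| = 0.0001201 (leading).

(a) P = 1.114e-06 W  (b) Q = -0.009282 VAR  (c) S = 0.009282 VA  (d) PF = 0.0001201 (leading)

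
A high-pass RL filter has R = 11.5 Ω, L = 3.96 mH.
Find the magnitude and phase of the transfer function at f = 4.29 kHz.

Step 1 — Angular frequency: ω = 2π·4290 = 2.695e+04 rad/s.
Step 2 — Transfer function: H(jω) = jωL/(R + jωL).
Step 3 — Numerator jωL = j·106.7; denominator R + jωL = 11.5 + j106.7.
Step 4 — H = 0.9885 + j0.1065.
Step 5 — Magnitude: |H| = 0.9942 (-0.1 dB); phase: φ = 6.1°.

|H| = 0.9942 (-0.1 dB), φ = 6.1°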